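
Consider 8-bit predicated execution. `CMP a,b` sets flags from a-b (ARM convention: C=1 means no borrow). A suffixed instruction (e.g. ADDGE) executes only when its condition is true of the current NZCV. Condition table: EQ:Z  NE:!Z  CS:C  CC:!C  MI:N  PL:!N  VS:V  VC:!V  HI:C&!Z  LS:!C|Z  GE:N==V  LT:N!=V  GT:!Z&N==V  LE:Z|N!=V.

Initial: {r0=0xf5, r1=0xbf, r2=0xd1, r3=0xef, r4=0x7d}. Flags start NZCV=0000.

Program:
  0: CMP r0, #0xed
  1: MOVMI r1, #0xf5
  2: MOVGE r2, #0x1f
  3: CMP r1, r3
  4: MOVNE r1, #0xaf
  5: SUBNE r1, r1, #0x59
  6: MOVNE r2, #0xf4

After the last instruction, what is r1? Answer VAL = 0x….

[0] flags=0010 → (cmp)
[1] flags=0010 MI?F → skip
[2] flags=0010 GE?T → r2=0x1f
[3] flags=1000 → (cmp)
[4] flags=1000 NE?T → r1=0xaf
[5] flags=1000 NE?T → r1=0x56
[6] flags=1000 NE?T → r2=0xf4

VAL = 0x56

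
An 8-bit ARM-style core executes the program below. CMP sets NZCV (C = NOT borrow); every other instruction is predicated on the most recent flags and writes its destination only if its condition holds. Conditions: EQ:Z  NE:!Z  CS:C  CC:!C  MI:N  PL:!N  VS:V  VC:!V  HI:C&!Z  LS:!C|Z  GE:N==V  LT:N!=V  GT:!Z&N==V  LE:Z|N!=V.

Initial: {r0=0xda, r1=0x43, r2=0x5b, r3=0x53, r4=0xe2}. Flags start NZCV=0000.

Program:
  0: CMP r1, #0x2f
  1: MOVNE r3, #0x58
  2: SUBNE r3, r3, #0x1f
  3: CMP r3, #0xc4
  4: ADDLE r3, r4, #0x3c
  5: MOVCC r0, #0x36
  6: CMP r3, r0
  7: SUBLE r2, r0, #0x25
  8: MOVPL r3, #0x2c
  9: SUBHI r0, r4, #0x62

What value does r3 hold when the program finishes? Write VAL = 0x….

[0] flags=0010 → (cmp)
[1] flags=0010 NE?T → r3=0x58
[2] flags=0010 NE?T → r3=0x39
[3] flags=0000 → (cmp)
[4] flags=0000 LE?F → skip
[5] flags=0000 CC?T → r0=0x36
[6] flags=0010 → (cmp)
[7] flags=0010 LE?F → skip
[8] flags=0010 PL?T → r3=0x2c
[9] flags=0010 HI?T → r0=0x80

VAL = 0x2c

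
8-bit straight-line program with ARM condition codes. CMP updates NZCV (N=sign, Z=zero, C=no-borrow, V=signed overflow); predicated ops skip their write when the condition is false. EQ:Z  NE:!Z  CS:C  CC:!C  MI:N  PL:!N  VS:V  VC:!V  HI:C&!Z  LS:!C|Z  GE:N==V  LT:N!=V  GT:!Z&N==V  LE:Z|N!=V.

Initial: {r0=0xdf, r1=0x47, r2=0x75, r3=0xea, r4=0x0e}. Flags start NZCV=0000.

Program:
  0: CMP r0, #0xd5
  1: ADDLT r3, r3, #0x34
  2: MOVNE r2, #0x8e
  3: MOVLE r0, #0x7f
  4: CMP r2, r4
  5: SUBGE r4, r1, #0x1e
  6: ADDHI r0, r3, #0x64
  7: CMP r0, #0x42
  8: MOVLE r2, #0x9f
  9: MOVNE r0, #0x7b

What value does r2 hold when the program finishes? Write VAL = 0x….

VAL = 0x8e

[0] flags=0010 → (cmp)
[1] flags=0010 LT?F → skip
[2] flags=0010 NE?T → r2=0x8e
[3] flags=0010 LE?F → skip
[4] flags=1010 → (cmp)
[5] flags=1010 GE?F → skip
[6] flags=1010 HI?T → r0=0x4e
[7] flags=0010 → (cmp)
[8] flags=0010 LE?F → skip
[9] flags=0010 NE?T → r0=0x7b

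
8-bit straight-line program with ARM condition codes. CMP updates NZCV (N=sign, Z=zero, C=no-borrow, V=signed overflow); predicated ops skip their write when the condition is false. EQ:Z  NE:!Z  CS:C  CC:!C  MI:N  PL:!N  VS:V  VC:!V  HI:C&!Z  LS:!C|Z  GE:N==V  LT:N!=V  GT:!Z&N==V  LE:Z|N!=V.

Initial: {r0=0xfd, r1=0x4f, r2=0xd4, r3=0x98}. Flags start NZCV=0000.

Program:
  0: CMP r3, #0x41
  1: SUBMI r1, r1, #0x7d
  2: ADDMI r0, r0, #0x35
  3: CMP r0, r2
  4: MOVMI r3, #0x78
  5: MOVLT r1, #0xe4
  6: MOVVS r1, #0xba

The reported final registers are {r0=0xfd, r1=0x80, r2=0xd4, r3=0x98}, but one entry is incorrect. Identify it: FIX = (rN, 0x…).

FIX = (r1, 0x4f)

[0] flags=0011 → (cmp)
[1] flags=0011 MI?F → skip
[2] flags=0011 MI?F → skip
[3] flags=0010 → (cmp)
[4] flags=0010 MI?F → skip
[5] flags=0010 LT?F → skip
[6] flags=0010 VS?F → skip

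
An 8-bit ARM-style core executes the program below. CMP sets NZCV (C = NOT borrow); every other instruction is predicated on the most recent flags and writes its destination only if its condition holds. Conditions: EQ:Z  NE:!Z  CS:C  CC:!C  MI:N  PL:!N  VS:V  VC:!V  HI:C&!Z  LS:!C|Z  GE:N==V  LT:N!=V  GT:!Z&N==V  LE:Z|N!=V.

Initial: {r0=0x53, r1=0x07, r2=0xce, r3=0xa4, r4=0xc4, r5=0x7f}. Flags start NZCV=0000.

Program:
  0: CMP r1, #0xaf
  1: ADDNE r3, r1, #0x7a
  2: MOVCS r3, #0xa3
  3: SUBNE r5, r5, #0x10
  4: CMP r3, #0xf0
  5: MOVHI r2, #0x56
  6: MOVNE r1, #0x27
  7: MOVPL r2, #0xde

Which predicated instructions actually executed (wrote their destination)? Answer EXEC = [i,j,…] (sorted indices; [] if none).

EXEC = [1,3,6]

0: ✓ CMP  NZCV=0000
1: ✓ ADDNE  r3←0x81
2: · MOVCS
3: ✓ SUBNE  r5←0x6f
4: ✓ CMP  NZCV=1000
5: · MOVHI
6: ✓ MOVNE  r1←0x27
7: · MOVPL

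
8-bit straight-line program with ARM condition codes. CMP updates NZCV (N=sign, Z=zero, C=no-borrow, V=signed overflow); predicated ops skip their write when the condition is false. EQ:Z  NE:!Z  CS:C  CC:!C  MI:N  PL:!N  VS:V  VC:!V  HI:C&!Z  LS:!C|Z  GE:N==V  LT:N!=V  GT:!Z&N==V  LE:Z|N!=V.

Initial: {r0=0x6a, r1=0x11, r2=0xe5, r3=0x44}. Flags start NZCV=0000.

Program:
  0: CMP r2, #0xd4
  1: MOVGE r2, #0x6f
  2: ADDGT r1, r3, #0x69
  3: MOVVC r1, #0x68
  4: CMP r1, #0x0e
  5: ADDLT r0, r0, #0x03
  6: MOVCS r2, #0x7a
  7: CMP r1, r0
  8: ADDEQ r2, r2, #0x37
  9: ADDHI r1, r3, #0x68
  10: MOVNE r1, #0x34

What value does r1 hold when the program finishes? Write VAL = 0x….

[0] flags=0010 → (cmp)
[1] flags=0010 GE?T → r2=0x6f
[2] flags=0010 GT?T → r1=0xad
[3] flags=0010 VC?T → r1=0x68
[4] flags=0010 → (cmp)
[5] flags=0010 LT?F → skip
[6] flags=0010 CS?T → r2=0x7a
[7] flags=1000 → (cmp)
[8] flags=1000 EQ?F → skip
[9] flags=1000 HI?F → skip
[10] flags=1000 NE?T → r1=0x34

VAL = 0x34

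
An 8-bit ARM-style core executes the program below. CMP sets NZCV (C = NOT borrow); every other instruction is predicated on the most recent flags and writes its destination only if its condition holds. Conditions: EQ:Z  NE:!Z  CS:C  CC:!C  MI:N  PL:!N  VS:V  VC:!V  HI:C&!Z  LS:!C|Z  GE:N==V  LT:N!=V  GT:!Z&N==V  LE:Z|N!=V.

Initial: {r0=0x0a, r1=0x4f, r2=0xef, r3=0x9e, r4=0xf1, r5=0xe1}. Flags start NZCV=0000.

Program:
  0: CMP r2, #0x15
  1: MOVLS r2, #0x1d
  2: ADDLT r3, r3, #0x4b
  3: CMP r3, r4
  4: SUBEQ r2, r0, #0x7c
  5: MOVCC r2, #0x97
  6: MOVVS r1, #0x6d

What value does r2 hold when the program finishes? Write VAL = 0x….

VAL = 0x97

0: ✓ CMP  NZCV=1010
1: · MOVLS
2: ✓ ADDLT  r3←0xe9
3: ✓ CMP  NZCV=1000
4: · SUBEQ
5: ✓ MOVCC  r2←0x97
6: · MOVVS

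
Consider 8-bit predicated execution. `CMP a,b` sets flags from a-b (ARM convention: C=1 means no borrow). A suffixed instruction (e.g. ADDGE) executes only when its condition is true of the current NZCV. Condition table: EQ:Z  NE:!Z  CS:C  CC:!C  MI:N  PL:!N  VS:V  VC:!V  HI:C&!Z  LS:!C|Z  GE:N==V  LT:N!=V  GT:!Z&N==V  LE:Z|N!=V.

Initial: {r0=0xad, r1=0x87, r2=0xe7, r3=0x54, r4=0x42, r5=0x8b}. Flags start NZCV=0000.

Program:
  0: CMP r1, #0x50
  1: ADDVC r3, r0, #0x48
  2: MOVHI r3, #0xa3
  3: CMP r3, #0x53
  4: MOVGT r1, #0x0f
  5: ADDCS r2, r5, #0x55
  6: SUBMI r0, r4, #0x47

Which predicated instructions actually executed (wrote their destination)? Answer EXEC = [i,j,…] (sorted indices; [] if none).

0: ✓ CMP  NZCV=0011
1: · ADDVC
2: ✓ MOVHI  r3←0xa3
3: ✓ CMP  NZCV=0011
4: · MOVGT
5: ✓ ADDCS  r2←0xe0
6: · SUBMI

EXEC = [2,5]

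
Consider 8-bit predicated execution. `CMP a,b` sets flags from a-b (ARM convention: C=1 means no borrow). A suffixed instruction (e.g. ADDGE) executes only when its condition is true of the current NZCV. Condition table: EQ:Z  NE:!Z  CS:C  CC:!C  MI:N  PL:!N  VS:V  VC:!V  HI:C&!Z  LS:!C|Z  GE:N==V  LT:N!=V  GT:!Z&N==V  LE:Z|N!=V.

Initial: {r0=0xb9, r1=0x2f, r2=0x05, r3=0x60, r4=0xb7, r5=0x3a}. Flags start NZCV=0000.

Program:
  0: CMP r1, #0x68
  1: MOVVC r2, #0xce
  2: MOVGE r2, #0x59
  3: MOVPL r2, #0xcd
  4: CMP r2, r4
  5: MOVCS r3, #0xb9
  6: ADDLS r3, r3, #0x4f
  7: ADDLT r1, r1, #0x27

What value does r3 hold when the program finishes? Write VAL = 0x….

0: ✓ CMP  NZCV=1000
1: ✓ MOVVC  r2←0xce
2: · MOVGE
3: · MOVPL
4: ✓ CMP  NZCV=0010
5: ✓ MOVCS  r3←0xb9
6: · ADDLS
7: · ADDLT

VAL = 0xb9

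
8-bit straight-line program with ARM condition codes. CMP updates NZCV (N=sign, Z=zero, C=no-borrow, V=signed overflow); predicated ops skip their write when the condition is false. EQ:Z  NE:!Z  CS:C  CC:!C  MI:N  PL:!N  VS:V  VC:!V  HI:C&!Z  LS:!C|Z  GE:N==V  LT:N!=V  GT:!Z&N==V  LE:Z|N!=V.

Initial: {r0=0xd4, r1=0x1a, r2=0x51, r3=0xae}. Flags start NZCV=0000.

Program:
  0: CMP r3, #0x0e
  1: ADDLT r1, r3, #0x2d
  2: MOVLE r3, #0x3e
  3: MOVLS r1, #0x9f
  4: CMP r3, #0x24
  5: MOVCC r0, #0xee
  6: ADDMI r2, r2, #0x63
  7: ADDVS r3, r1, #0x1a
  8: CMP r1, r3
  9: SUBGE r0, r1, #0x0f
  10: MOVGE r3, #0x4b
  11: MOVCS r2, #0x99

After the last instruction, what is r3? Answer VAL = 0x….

VAL = 0x3e

0: ✓ CMP  NZCV=1010
1: ✓ ADDLT  r1←0xdb
2: ✓ MOVLE  r3←0x3e
3: · MOVLS
4: ✓ CMP  NZCV=0010
5: · MOVCC
6: · ADDMI
7: · ADDVS
8: ✓ CMP  NZCV=1010
9: · SUBGE
10: · MOVGE
11: ✓ MOVCS  r2←0x99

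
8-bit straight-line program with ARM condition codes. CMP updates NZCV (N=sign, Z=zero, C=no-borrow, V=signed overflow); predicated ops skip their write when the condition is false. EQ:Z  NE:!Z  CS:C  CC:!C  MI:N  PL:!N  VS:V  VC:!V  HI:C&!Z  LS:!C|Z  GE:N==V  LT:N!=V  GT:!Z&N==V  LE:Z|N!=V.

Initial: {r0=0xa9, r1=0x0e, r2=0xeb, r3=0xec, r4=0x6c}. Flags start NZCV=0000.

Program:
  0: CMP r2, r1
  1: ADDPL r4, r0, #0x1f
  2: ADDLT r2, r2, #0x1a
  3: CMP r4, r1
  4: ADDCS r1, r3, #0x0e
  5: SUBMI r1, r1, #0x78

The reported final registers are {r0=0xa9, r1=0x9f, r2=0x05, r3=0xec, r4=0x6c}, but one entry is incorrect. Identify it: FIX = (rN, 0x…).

[0] flags=1010 → (cmp)
[1] flags=1010 PL?F → skip
[2] flags=1010 LT?T → r2=0x05
[3] flags=0010 → (cmp)
[4] flags=0010 CS?T → r1=0xfa
[5] flags=0010 MI?F → skip

FIX = (r1, 0xfa)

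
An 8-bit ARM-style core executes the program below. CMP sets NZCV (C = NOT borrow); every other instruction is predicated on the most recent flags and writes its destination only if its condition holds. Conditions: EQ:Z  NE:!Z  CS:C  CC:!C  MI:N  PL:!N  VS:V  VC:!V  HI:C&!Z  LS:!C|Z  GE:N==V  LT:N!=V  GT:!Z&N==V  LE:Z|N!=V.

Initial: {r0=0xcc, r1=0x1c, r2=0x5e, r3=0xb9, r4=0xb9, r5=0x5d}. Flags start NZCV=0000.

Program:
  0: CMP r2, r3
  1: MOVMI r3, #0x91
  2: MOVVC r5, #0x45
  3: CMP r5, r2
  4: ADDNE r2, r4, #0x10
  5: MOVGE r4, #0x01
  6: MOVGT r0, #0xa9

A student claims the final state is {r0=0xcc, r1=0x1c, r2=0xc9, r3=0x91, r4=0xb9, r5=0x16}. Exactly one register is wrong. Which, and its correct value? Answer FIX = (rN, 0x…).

FIX = (r5, 0x5d)

0: ✓ CMP  NZCV=1001
1: ✓ MOVMI  r3←0x91
2: · MOVVC
3: ✓ CMP  NZCV=1000
4: ✓ ADDNE  r2←0xc9
5: · MOVGE
6: · MOVGT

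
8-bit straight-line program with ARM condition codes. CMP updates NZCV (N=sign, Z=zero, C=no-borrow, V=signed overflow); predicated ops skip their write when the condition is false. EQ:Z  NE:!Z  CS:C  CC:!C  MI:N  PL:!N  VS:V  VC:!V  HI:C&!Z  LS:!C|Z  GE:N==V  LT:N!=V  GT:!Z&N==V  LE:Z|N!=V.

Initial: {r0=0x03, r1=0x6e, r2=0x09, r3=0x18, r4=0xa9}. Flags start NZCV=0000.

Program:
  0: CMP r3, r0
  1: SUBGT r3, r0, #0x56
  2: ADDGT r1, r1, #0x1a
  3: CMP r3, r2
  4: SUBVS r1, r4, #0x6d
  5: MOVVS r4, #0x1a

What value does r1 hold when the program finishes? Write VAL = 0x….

0: ✓ CMP  NZCV=0010
1: ✓ SUBGT  r3←0xad
2: ✓ ADDGT  r1←0x88
3: ✓ CMP  NZCV=1010
4: · SUBVS
5: · MOVVS

VAL = 0x88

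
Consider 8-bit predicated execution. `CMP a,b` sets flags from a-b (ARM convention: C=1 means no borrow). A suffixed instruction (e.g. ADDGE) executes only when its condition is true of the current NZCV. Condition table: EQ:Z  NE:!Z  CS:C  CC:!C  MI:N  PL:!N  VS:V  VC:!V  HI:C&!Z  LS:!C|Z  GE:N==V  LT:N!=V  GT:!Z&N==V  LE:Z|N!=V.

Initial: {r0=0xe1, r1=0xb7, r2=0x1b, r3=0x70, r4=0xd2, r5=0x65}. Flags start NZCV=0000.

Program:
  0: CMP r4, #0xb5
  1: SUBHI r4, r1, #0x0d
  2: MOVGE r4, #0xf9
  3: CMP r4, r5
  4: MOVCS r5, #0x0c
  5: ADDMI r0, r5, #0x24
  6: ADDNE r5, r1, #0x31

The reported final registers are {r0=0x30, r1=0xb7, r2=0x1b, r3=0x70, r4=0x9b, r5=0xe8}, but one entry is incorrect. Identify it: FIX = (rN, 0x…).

FIX = (r4, 0xf9)

0: ✓ CMP  NZCV=0010
1: ✓ SUBHI  r4←0xaa
2: ✓ MOVGE  r4←0xf9
3: ✓ CMP  NZCV=1010
4: ✓ MOVCS  r5←0x0c
5: ✓ ADDMI  r0←0x30
6: ✓ ADDNE  r5←0xe8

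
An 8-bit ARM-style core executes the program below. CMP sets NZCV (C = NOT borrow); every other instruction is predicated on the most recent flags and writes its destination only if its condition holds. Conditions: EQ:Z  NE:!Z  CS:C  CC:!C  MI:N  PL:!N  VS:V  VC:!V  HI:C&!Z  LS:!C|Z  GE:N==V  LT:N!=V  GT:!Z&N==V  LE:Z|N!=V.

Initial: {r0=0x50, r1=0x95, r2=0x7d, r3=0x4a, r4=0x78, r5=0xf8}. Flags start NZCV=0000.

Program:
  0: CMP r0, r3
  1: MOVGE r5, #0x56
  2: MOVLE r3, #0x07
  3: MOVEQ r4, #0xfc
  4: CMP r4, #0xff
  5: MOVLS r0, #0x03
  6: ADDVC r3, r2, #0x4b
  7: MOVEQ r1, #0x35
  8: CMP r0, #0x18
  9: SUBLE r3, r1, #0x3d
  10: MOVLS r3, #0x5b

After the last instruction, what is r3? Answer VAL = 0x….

0: ✓ CMP  NZCV=0010
1: ✓ MOVGE  r5←0x56
2: · MOVLE
3: · MOVEQ
4: ✓ CMP  NZCV=0000
5: ✓ MOVLS  r0←0x03
6: ✓ ADDVC  r3←0xc8
7: · MOVEQ
8: ✓ CMP  NZCV=1000
9: ✓ SUBLE  r3←0x58
10: ✓ MOVLS  r3←0x5b

VAL = 0x5b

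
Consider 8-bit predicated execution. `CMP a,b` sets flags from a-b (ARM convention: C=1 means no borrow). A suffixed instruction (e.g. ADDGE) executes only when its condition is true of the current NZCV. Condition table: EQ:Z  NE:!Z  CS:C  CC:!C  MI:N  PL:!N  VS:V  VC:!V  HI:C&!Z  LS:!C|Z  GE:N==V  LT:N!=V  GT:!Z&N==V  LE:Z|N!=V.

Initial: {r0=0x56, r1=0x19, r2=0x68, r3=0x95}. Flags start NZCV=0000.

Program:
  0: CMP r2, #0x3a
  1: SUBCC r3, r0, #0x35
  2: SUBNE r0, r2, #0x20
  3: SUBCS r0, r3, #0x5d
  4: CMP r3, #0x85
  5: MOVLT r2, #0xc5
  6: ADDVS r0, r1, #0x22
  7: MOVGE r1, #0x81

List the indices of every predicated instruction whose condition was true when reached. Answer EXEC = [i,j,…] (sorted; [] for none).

EXEC = [2,3,7]

[0] flags=0010 → (cmp)
[1] flags=0010 CC?F → skip
[2] flags=0010 NE?T → r0=0x48
[3] flags=0010 CS?T → r0=0x38
[4] flags=0010 → (cmp)
[5] flags=0010 LT?F → skip
[6] flags=0010 VS?F → skip
[7] flags=0010 GE?T → r1=0x81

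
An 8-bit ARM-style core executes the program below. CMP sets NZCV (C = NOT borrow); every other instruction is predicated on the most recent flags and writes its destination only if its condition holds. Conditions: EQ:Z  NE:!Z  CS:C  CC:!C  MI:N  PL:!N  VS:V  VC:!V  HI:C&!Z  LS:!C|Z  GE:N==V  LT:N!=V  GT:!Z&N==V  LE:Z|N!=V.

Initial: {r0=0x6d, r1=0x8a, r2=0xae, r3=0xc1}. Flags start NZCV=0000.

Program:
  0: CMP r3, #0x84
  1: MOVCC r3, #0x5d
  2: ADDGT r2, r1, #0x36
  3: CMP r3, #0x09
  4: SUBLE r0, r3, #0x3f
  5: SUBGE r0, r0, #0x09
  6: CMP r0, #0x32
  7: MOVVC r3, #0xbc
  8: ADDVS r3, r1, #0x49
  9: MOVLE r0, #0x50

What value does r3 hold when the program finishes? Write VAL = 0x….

0: ✓ CMP  NZCV=0010
1: · MOVCC
2: ✓ ADDGT  r2←0xc0
3: ✓ CMP  NZCV=1010
4: ✓ SUBLE  r0←0x82
5: · SUBGE
6: ✓ CMP  NZCV=0011
7: · MOVVC
8: ✓ ADDVS  r3←0xd3
9: ✓ MOVLE  r0←0x50

VAL = 0xd3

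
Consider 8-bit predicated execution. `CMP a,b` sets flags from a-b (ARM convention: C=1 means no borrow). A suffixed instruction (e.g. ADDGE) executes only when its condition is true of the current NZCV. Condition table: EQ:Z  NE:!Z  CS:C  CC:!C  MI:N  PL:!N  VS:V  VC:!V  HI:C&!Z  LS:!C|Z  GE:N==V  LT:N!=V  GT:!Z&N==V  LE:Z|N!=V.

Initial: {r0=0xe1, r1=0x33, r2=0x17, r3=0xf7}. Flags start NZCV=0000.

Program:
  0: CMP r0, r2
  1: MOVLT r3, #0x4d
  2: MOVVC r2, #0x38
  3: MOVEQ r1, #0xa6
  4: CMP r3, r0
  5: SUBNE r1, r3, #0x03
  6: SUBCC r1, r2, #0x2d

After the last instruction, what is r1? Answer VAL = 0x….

VAL = 0x0b

0: ✓ CMP  NZCV=1010
1: ✓ MOVLT  r3←0x4d
2: ✓ MOVVC  r2←0x38
3: · MOVEQ
4: ✓ CMP  NZCV=0000
5: ✓ SUBNE  r1←0x4a
6: ✓ SUBCC  r1←0x0b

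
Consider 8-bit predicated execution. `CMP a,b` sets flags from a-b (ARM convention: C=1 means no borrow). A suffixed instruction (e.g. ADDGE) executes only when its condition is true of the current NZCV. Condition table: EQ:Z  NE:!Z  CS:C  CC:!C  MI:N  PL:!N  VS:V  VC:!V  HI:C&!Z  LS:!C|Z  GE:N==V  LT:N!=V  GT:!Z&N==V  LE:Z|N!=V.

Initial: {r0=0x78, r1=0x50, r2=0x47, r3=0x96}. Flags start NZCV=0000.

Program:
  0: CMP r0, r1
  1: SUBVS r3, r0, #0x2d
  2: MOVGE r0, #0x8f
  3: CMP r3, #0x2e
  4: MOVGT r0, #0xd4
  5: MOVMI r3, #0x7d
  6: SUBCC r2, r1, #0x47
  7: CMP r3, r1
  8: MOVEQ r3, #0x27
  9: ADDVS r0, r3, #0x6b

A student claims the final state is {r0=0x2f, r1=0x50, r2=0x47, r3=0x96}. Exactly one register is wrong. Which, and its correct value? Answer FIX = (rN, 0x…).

FIX = (r0, 0x01)

[0] flags=0010 → (cmp)
[1] flags=0010 VS?F → skip
[2] flags=0010 GE?T → r0=0x8f
[3] flags=0011 → (cmp)
[4] flags=0011 GT?F → skip
[5] flags=0011 MI?F → skip
[6] flags=0011 CC?F → skip
[7] flags=0011 → (cmp)
[8] flags=0011 EQ?F → skip
[9] flags=0011 VS?T → r0=0x01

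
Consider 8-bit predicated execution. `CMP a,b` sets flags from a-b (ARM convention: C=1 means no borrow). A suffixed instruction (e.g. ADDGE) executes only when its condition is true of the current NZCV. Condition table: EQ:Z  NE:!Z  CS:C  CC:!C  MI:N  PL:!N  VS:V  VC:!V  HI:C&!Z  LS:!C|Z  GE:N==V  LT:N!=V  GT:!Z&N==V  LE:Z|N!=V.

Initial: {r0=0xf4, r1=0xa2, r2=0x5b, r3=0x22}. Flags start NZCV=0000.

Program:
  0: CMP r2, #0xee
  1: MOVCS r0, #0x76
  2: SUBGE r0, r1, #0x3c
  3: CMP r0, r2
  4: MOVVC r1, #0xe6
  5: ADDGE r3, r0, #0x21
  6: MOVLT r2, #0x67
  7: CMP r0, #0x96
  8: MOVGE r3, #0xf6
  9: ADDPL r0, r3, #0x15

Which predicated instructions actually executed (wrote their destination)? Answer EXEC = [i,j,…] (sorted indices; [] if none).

[0] flags=0000 → (cmp)
[1] flags=0000 CS?F → skip
[2] flags=0000 GE?T → r0=0x66
[3] flags=0010 → (cmp)
[4] flags=0010 VC?T → r1=0xe6
[5] flags=0010 GE?T → r3=0x87
[6] flags=0010 LT?F → skip
[7] flags=1001 → (cmp)
[8] flags=1001 GE?T → r3=0xf6
[9] flags=1001 PL?F → skip

EXEC = [2,4,5,8]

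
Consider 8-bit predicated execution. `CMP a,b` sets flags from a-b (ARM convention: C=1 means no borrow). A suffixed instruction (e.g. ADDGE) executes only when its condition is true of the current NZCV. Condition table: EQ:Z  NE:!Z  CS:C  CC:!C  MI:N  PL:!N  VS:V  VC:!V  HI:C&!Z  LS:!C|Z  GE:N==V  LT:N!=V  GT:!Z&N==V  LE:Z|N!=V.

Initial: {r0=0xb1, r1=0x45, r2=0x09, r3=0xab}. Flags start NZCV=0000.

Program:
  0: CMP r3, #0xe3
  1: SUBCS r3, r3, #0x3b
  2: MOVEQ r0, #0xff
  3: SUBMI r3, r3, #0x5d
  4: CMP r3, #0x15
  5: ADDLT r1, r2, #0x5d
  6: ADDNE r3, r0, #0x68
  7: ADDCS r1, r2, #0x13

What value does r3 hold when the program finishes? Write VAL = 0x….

VAL = 0x19

[0] flags=1000 → (cmp)
[1] flags=1000 CS?F → skip
[2] flags=1000 EQ?F → skip
[3] flags=1000 MI?T → r3=0x4e
[4] flags=0010 → (cmp)
[5] flags=0010 LT?F → skip
[6] flags=0010 NE?T → r3=0x19
[7] flags=0010 CS?T → r1=0x1c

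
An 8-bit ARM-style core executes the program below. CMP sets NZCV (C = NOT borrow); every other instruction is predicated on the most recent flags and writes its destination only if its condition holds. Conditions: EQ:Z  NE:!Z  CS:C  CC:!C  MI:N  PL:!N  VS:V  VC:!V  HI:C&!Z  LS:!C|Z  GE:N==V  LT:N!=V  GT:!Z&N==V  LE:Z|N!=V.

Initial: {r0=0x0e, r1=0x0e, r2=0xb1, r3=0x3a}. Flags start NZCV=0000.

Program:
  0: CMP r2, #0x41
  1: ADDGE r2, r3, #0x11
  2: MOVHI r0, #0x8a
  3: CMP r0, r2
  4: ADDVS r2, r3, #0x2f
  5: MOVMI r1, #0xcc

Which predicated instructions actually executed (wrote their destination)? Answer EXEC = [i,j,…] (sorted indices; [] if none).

0: ✓ CMP  NZCV=0011
1: · ADDGE
2: ✓ MOVHI  r0←0x8a
3: ✓ CMP  NZCV=1000
4: · ADDVS
5: ✓ MOVMI  r1←0xcc

EXEC = [2,5]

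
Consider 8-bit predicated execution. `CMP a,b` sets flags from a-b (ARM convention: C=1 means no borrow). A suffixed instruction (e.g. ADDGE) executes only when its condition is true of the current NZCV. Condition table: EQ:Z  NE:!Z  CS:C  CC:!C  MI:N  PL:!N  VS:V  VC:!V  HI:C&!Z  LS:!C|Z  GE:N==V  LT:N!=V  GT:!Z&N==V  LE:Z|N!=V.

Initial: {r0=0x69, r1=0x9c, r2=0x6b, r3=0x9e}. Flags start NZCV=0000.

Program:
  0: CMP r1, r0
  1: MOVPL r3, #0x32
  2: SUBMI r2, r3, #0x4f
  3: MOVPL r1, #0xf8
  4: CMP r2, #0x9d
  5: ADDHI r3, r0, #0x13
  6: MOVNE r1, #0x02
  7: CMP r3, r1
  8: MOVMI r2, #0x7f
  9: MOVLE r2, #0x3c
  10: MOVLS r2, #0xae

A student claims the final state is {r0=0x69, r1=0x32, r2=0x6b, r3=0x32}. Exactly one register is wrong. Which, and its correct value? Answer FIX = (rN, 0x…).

0: ✓ CMP  NZCV=0011
1: ✓ MOVPL  r3←0x32
2: · SUBMI
3: ✓ MOVPL  r1←0xf8
4: ✓ CMP  NZCV=1001
5: · ADDHI
6: ✓ MOVNE  r1←0x02
7: ✓ CMP  NZCV=0010
8: · MOVMI
9: · MOVLE
10: · MOVLS

FIX = (r1, 0x02)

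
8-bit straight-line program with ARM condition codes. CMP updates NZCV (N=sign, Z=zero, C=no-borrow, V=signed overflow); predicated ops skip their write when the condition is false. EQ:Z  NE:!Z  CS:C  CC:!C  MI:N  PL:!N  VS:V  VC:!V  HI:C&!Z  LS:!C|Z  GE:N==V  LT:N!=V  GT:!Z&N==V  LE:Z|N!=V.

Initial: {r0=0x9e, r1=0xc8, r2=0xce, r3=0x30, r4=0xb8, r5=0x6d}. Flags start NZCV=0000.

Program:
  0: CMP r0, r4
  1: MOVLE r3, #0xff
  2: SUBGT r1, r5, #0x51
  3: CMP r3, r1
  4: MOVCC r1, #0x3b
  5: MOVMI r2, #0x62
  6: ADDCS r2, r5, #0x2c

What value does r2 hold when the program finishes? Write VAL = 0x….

VAL = 0x99

[0] flags=1000 → (cmp)
[1] flags=1000 LE?T → r3=0xff
[2] flags=1000 GT?F → skip
[3] flags=0010 → (cmp)
[4] flags=0010 CC?F → skip
[5] flags=0010 MI?F → skip
[6] flags=0010 CS?T → r2=0x99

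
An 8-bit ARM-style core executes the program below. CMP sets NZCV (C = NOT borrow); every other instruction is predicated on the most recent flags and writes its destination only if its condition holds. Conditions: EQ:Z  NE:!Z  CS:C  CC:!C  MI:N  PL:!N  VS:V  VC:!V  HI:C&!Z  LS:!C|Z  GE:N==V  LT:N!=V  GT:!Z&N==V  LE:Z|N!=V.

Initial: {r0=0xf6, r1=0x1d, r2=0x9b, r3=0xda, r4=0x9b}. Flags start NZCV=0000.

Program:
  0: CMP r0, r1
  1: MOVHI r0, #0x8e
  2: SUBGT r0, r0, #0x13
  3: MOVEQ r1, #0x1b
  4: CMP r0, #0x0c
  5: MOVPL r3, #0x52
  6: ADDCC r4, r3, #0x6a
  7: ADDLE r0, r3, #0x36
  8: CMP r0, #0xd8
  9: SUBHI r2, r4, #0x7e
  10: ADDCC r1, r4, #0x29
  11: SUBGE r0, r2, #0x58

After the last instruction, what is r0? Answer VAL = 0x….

[0] flags=1010 → (cmp)
[1] flags=1010 HI?T → r0=0x8e
[2] flags=1010 GT?F → skip
[3] flags=1010 EQ?F → skip
[4] flags=1010 → (cmp)
[5] flags=1010 PL?F → skip
[6] flags=1010 CC?F → skip
[7] flags=1010 LE?T → r0=0x10
[8] flags=0000 → (cmp)
[9] flags=0000 HI?F → skip
[10] flags=0000 CC?T → r1=0xc4
[11] flags=0000 GE?T → r0=0x43

VAL = 0x43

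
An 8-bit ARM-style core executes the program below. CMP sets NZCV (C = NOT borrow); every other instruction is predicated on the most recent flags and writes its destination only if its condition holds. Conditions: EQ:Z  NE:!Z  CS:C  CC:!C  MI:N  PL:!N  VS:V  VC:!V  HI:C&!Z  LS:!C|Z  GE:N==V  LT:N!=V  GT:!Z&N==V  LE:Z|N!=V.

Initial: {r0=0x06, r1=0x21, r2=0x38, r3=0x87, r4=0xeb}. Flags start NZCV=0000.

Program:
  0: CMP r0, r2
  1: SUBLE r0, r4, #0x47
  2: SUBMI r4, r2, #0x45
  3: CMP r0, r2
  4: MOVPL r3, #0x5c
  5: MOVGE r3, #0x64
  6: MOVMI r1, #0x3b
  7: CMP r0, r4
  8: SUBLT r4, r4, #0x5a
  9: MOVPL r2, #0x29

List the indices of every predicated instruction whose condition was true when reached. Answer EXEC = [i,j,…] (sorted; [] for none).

EXEC = [1,2,4,8]

[0] flags=1000 → (cmp)
[1] flags=1000 LE?T → r0=0xa4
[2] flags=1000 MI?T → r4=0xf3
[3] flags=0011 → (cmp)
[4] flags=0011 PL?T → r3=0x5c
[5] flags=0011 GE?F → skip
[6] flags=0011 MI?F → skip
[7] flags=1000 → (cmp)
[8] flags=1000 LT?T → r4=0x99
[9] flags=1000 PL?F → skip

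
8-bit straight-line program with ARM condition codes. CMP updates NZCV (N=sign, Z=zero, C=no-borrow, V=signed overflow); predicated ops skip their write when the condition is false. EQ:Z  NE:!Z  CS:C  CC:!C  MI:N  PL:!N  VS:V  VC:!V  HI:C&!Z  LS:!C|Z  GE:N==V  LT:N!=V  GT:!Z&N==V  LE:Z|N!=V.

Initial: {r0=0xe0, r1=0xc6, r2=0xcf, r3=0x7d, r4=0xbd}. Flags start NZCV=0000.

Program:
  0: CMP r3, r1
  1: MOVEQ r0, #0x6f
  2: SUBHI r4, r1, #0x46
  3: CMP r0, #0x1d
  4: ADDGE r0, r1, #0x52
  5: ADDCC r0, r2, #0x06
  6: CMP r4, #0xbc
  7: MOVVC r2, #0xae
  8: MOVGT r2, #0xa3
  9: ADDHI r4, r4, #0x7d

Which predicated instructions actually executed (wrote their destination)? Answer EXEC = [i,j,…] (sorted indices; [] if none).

0: ✓ CMP  NZCV=1001
1: · MOVEQ
2: · SUBHI
3: ✓ CMP  NZCV=1010
4: · ADDGE
5: · ADDCC
6: ✓ CMP  NZCV=0010
7: ✓ MOVVC  r2←0xae
8: ✓ MOVGT  r2←0xa3
9: ✓ ADDHI  r4←0x3a

EXEC = [7,8,9]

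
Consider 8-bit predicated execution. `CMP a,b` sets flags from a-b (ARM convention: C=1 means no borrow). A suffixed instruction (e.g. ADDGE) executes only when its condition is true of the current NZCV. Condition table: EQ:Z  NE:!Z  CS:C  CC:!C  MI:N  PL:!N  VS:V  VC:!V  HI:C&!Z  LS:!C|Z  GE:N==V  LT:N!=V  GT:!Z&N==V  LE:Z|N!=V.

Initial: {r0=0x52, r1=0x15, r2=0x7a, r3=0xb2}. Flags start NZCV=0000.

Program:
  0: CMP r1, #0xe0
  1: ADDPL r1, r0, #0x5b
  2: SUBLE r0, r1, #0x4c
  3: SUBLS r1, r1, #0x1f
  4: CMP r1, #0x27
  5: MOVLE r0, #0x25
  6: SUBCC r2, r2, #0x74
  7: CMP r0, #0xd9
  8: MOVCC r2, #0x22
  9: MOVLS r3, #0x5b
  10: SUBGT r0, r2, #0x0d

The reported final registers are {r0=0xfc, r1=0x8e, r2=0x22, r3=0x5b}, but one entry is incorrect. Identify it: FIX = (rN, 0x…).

0: ✓ CMP  NZCV=0000
1: ✓ ADDPL  r1←0xad
2: · SUBLE
3: ✓ SUBLS  r1←0x8e
4: ✓ CMP  NZCV=0011
5: ✓ MOVLE  r0←0x25
6: · SUBCC
7: ✓ CMP  NZCV=0000
8: ✓ MOVCC  r2←0x22
9: ✓ MOVLS  r3←0x5b
10: ✓ SUBGT  r0←0x15

FIX = (r0, 0x15)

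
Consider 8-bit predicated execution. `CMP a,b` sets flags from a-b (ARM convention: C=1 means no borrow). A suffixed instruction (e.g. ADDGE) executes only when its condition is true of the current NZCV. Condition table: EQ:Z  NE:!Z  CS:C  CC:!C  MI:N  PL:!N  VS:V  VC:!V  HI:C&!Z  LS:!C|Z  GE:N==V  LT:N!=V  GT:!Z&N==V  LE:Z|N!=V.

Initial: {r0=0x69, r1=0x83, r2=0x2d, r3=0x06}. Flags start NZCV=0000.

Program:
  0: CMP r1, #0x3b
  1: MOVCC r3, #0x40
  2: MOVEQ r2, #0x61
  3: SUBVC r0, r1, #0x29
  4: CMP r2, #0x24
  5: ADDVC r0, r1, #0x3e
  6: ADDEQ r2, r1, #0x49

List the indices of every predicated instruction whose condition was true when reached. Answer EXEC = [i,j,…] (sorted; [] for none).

0: ✓ CMP  NZCV=0011
1: · MOVCC
2: · MOVEQ
3: · SUBVC
4: ✓ CMP  NZCV=0010
5: ✓ ADDVC  r0←0xc1
6: · ADDEQ

EXEC = [5]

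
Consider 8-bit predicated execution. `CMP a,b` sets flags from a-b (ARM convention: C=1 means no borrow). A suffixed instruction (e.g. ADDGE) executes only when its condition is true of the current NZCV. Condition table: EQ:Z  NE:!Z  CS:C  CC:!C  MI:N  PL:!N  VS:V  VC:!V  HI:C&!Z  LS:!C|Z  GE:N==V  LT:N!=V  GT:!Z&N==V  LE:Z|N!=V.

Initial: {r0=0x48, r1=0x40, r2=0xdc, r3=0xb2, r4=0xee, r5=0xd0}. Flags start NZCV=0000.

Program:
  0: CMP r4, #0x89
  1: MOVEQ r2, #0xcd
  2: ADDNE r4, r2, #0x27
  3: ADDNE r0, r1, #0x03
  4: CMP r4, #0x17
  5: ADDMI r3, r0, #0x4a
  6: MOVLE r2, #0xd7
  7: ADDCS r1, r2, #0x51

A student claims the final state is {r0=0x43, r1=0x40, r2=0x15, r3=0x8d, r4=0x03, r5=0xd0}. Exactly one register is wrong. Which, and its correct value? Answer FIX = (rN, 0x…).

0: ✓ CMP  NZCV=0010
1: · MOVEQ
2: ✓ ADDNE  r4←0x03
3: ✓ ADDNE  r0←0x43
4: ✓ CMP  NZCV=1000
5: ✓ ADDMI  r3←0x8d
6: ✓ MOVLE  r2←0xd7
7: · ADDCS

FIX = (r2, 0xd7)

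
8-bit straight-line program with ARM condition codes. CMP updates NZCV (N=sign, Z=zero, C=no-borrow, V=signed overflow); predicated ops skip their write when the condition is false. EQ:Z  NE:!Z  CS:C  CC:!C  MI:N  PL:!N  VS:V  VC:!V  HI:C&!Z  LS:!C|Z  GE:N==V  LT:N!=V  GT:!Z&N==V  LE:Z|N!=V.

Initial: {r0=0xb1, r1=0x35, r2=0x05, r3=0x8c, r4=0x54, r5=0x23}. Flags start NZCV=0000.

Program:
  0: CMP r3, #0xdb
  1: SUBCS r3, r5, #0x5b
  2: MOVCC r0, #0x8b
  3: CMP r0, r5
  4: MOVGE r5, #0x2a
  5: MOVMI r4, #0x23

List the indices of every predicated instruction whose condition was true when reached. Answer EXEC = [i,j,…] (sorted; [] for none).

EXEC = [2]

[0] flags=1000 → (cmp)
[1] flags=1000 CS?F → skip
[2] flags=1000 CC?T → r0=0x8b
[3] flags=0011 → (cmp)
[4] flags=0011 GE?F → skip
[5] flags=0011 MI?F → skip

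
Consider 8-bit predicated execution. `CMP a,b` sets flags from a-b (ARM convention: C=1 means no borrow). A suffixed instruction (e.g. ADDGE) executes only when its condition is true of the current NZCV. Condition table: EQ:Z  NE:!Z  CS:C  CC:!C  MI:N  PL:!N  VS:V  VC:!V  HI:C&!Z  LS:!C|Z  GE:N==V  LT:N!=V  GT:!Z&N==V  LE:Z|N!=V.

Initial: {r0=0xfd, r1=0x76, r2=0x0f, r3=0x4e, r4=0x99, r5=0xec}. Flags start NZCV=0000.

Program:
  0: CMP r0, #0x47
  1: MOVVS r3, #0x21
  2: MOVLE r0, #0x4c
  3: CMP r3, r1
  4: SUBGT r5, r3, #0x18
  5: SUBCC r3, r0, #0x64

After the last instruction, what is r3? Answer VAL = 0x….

VAL = 0xe8

0: ✓ CMP  NZCV=1010
1: · MOVVS
2: ✓ MOVLE  r0←0x4c
3: ✓ CMP  NZCV=1000
4: · SUBGT
5: ✓ SUBCC  r3←0xe8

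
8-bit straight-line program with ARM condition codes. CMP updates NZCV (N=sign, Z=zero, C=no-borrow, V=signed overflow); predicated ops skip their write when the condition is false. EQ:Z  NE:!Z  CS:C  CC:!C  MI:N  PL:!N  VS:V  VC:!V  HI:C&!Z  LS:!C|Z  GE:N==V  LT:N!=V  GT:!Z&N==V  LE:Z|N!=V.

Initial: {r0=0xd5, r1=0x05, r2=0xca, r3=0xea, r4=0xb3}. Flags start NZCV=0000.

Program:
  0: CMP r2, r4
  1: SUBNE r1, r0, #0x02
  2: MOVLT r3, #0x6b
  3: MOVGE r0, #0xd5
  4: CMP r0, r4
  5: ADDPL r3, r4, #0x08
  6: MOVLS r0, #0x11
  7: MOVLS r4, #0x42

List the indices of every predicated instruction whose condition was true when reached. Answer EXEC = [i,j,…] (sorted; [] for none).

0: ✓ CMP  NZCV=0010
1: ✓ SUBNE  r1←0xd3
2: · MOVLT
3: ✓ MOVGE  r0←0xd5
4: ✓ CMP  NZCV=0010
5: ✓ ADDPL  r3←0xbb
6: · MOVLS
7: · MOVLS

EXEC = [1,3,5]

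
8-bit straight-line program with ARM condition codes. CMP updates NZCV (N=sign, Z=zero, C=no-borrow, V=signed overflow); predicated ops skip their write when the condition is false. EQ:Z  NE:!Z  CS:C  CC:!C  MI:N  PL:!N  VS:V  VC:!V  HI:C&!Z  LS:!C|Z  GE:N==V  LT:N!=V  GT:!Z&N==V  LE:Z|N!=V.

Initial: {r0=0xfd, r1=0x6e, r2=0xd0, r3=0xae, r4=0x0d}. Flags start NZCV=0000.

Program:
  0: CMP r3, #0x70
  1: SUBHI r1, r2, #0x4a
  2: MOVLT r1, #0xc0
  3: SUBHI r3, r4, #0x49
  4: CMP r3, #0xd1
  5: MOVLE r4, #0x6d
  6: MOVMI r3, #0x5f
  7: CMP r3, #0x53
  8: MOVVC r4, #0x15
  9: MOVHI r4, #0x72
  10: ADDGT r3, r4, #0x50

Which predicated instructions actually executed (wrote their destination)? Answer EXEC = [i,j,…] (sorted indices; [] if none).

[0] flags=0011 → (cmp)
[1] flags=0011 HI?T → r1=0x86
[2] flags=0011 LT?T → r1=0xc0
[3] flags=0011 HI?T → r3=0xc4
[4] flags=1000 → (cmp)
[5] flags=1000 LE?T → r4=0x6d
[6] flags=1000 MI?T → r3=0x5f
[7] flags=0010 → (cmp)
[8] flags=0010 VC?T → r4=0x15
[9] flags=0010 HI?T → r4=0x72
[10] flags=0010 GT?T → r3=0xc2

EXEC = [1,2,3,5,6,8,9,10]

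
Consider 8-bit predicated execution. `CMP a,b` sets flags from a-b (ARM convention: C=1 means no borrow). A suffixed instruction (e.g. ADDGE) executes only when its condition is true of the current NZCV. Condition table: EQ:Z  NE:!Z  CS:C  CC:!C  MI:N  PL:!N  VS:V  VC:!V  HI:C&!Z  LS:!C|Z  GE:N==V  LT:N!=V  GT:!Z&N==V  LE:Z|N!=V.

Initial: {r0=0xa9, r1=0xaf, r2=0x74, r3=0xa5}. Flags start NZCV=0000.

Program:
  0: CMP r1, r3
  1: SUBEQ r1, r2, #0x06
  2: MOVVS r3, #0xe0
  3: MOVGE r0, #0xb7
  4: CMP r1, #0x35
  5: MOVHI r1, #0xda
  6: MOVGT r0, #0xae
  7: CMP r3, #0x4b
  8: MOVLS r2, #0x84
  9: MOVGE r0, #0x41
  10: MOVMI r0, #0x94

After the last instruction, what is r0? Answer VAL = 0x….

VAL = 0xb7

[0] flags=0010 → (cmp)
[1] flags=0010 EQ?F → skip
[2] flags=0010 VS?F → skip
[3] flags=0010 GE?T → r0=0xb7
[4] flags=0011 → (cmp)
[5] flags=0011 HI?T → r1=0xda
[6] flags=0011 GT?F → skip
[7] flags=0011 → (cmp)
[8] flags=0011 LS?F → skip
[9] flags=0011 GE?F → skip
[10] flags=0011 MI?F → skip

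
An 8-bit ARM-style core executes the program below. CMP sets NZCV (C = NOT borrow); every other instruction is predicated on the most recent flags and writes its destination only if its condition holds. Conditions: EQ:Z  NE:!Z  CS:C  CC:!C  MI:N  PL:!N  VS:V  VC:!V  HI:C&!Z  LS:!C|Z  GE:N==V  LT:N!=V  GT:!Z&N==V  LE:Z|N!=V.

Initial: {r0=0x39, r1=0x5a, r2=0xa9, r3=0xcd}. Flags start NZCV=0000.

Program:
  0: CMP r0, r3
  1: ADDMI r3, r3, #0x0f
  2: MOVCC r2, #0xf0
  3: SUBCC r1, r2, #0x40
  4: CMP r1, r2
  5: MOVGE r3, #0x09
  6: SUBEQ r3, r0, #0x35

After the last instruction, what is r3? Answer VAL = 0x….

0: ✓ CMP  NZCV=0000
1: · ADDMI
2: ✓ MOVCC  r2←0xf0
3: ✓ SUBCC  r1←0xb0
4: ✓ CMP  NZCV=1000
5: · MOVGE
6: · SUBEQ

VAL = 0xcd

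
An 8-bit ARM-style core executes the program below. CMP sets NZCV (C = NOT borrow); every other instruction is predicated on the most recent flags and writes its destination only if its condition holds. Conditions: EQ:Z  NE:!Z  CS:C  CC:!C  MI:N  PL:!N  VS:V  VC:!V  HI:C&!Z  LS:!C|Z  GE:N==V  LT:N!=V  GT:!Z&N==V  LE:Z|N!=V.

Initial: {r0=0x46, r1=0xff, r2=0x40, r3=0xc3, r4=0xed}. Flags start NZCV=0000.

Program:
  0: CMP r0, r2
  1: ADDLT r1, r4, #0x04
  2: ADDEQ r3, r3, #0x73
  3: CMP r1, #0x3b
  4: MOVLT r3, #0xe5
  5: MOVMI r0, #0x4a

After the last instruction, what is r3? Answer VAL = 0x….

VAL = 0xe5

[0] flags=0010 → (cmp)
[1] flags=0010 LT?F → skip
[2] flags=0010 EQ?F → skip
[3] flags=1010 → (cmp)
[4] flags=1010 LT?T → r3=0xe5
[5] flags=1010 MI?T → r0=0x4a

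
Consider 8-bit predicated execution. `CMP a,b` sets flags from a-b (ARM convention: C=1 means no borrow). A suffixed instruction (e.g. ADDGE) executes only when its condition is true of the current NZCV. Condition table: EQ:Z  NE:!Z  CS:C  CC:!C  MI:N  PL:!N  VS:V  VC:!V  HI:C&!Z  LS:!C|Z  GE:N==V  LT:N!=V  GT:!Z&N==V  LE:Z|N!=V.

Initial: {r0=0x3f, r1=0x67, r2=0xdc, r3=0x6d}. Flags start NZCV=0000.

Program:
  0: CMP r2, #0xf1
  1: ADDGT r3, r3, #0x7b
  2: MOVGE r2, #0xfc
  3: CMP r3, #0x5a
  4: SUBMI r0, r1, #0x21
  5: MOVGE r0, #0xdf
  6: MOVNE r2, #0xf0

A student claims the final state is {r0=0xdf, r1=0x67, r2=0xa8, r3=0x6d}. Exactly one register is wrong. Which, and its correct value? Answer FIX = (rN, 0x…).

[0] flags=1000 → (cmp)
[1] flags=1000 GT?F → skip
[2] flags=1000 GE?F → skip
[3] flags=0010 → (cmp)
[4] flags=0010 MI?F → skip
[5] flags=0010 GE?T → r0=0xdf
[6] flags=0010 NE?T → r2=0xf0

FIX = (r2, 0xf0)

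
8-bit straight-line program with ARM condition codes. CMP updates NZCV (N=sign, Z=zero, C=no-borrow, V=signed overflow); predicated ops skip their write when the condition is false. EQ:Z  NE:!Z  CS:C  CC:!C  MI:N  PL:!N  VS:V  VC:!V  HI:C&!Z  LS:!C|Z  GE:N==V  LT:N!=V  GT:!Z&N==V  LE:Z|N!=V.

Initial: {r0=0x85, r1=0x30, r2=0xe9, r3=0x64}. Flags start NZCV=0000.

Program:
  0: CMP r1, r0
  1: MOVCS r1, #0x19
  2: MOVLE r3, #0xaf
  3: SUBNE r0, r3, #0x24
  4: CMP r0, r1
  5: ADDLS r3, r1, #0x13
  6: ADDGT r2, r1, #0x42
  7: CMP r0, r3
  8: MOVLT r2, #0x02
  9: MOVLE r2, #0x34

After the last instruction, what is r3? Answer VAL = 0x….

VAL = 0x64

[0] flags=1001 → (cmp)
[1] flags=1001 CS?F → skip
[2] flags=1001 LE?F → skip
[3] flags=1001 NE?T → r0=0x40
[4] flags=0010 → (cmp)
[5] flags=0010 LS?F → skip
[6] flags=0010 GT?T → r2=0x72
[7] flags=1000 → (cmp)
[8] flags=1000 LT?T → r2=0x02
[9] flags=1000 LE?T → r2=0x34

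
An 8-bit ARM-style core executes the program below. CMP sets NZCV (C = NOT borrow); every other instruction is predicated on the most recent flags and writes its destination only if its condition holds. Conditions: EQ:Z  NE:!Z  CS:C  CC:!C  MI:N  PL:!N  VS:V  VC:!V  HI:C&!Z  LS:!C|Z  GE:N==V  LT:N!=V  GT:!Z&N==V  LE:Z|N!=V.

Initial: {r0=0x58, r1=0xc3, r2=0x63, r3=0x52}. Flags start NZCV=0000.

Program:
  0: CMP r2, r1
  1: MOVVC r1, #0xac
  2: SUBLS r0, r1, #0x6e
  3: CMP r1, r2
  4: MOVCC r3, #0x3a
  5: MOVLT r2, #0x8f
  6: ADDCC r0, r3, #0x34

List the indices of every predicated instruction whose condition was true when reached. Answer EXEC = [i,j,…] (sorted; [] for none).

EXEC = [2,5]

0: ✓ CMP  NZCV=1001
1: · MOVVC
2: ✓ SUBLS  r0←0x55
3: ✓ CMP  NZCV=0011
4: · MOVCC
5: ✓ MOVLT  r2←0x8f
6: · ADDCC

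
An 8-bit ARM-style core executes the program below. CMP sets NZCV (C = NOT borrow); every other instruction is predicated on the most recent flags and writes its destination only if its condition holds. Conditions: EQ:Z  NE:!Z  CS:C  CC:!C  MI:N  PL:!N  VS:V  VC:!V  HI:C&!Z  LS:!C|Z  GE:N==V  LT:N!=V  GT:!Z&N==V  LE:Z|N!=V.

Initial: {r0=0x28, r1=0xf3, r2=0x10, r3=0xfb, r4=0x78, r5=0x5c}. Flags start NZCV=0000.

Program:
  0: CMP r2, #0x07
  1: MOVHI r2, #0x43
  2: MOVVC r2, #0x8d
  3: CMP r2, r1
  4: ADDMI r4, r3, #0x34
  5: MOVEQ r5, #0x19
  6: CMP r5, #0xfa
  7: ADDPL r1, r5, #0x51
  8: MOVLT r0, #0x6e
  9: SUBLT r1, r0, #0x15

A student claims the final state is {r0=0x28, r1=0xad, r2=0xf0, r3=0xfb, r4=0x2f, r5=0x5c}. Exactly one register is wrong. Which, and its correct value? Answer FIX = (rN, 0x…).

FIX = (r2, 0x8d)

[0] flags=0010 → (cmp)
[1] flags=0010 HI?T → r2=0x43
[2] flags=0010 VC?T → r2=0x8d
[3] flags=1000 → (cmp)
[4] flags=1000 MI?T → r4=0x2f
[5] flags=1000 EQ?F → skip
[6] flags=0000 → (cmp)
[7] flags=0000 PL?T → r1=0xad
[8] flags=0000 LT?F → skip
[9] flags=0000 LT?F → skip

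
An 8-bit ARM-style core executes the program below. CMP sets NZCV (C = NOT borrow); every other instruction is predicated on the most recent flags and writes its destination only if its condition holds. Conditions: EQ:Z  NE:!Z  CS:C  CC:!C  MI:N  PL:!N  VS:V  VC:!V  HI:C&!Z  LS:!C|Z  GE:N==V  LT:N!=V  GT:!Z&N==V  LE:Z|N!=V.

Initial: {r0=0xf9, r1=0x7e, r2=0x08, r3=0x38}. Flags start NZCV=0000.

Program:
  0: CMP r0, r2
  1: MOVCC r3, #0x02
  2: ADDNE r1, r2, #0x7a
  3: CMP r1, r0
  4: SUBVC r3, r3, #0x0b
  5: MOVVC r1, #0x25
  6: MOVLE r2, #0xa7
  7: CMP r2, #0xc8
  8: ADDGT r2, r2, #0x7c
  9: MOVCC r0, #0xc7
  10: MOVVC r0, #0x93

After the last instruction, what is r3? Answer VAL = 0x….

0: ✓ CMP  NZCV=1010
1: · MOVCC
2: ✓ ADDNE  r1←0x82
3: ✓ CMP  NZCV=1000
4: ✓ SUBVC  r3←0x2d
5: ✓ MOVVC  r1←0x25
6: ✓ MOVLE  r2←0xa7
7: ✓ CMP  NZCV=1000
8: · ADDGT
9: ✓ MOVCC  r0←0xc7
10: ✓ MOVVC  r0←0x93

VAL = 0x2d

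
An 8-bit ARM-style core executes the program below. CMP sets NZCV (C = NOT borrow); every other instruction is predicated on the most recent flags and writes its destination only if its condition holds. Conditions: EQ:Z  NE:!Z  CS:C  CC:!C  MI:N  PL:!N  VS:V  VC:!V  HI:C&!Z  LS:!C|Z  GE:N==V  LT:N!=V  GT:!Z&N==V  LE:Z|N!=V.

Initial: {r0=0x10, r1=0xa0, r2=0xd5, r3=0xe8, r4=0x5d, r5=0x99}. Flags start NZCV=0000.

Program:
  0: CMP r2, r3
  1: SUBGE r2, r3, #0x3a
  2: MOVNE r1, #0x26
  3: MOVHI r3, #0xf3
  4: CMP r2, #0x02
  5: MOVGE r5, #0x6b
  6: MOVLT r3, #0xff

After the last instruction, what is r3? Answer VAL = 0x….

VAL = 0xff

0: ✓ CMP  NZCV=1000
1: · SUBGE
2: ✓ MOVNE  r1←0x26
3: · MOVHI
4: ✓ CMP  NZCV=1010
5: · MOVGE
6: ✓ MOVLT  r3←0xff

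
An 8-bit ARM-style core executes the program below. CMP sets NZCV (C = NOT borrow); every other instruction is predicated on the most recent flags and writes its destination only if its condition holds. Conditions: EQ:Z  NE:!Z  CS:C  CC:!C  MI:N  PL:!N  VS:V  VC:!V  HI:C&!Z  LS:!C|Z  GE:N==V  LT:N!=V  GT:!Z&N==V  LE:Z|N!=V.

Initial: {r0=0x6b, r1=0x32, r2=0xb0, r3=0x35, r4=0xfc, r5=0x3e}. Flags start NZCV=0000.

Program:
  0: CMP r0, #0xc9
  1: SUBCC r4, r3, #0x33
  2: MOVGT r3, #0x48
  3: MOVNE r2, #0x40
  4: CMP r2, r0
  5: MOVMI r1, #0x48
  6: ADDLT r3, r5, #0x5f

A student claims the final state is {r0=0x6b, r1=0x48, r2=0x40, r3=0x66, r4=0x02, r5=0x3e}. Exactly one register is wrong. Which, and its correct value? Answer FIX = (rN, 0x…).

FIX = (r3, 0x9d)

[0] flags=1001 → (cmp)
[1] flags=1001 CC?T → r4=0x02
[2] flags=1001 GT?T → r3=0x48
[3] flags=1001 NE?T → r2=0x40
[4] flags=1000 → (cmp)
[5] flags=1000 MI?T → r1=0x48
[6] flags=1000 LT?T → r3=0x9d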